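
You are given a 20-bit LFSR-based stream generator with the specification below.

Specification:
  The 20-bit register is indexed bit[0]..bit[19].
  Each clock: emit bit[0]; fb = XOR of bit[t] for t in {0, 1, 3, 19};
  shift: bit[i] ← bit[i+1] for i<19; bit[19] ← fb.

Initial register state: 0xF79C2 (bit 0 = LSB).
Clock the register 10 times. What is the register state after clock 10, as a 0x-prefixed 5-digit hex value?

reg_0 = 0xF79C2
clock 1: out=0, reg = 0x7BCE1
clock 2: out=1, reg = 0xBDE70
clock 3: out=0, reg = 0xDEF38
clock 4: out=0, reg = 0x6F79C
clock 5: out=0, reg = 0xB7BCE
clock 6: out=0, reg = 0xDBDE7
clock 7: out=1, reg = 0xEDEF3
clock 8: out=1, reg = 0xF6F79
clock 9: out=1, reg = 0xFB7BC
clock 10: out=0, reg = 0x7DBDE

0x7DBDE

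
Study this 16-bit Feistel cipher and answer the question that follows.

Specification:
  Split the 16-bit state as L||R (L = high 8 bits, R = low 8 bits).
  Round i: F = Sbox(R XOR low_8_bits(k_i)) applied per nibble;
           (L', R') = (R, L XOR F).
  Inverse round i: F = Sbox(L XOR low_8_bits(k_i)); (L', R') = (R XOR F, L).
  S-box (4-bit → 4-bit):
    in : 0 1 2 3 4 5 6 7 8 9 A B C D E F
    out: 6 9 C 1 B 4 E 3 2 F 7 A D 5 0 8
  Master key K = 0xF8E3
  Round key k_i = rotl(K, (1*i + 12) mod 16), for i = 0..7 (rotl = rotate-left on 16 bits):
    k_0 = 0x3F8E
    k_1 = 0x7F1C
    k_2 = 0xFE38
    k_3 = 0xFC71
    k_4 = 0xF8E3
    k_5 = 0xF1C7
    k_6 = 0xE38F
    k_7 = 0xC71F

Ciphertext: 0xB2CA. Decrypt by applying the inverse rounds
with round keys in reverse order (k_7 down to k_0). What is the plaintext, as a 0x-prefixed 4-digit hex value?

0x3A22

s_0 = ciphertext = 0xB2CA
s_1 = InvRound(s_0, k_7) = 0xBFB2
s_2 = InvRound(s_1, k_6) = 0xA4BF
s_3 = InvRound(s_2, k_5) = 0x5EA4
s_4 = InvRound(s_3, k_4) = 0x015E
s_5 = InvRound(s_4, k_3) = 0x6801
s_6 = InvRound(s_5, k_2) = 0x4768
s_7 = InvRound(s_6, k_1) = 0x2247
s_8 = InvRound(s_7, k_0) = 0x3A22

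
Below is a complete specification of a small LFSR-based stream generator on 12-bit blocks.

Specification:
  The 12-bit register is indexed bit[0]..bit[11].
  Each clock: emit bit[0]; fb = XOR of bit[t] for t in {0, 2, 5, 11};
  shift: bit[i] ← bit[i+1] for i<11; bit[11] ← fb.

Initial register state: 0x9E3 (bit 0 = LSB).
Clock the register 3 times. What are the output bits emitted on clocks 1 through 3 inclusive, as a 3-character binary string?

reg_0 = 0x9E3
clock 1: out=1, reg = 0xCF1
clock 2: out=1, reg = 0xE78
clock 3: out=0, reg = 0x73C

110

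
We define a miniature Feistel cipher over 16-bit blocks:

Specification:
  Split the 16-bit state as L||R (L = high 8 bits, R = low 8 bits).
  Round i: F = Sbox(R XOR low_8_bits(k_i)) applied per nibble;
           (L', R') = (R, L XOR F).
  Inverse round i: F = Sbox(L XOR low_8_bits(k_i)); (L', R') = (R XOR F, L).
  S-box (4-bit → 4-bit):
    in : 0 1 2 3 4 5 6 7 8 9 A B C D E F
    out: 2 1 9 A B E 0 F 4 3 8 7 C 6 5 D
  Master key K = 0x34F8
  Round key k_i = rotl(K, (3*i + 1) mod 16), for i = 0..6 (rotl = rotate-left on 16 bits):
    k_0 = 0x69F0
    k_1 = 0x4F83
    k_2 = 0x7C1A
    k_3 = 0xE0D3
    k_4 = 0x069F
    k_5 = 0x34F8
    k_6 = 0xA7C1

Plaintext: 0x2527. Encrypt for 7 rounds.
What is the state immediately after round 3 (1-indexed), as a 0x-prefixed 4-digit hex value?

0xE49F

s_0 = plaintext = 0x2527
s_1 = Round(s_0, k_0) = 0x274A
s_2 = Round(s_1, k_1) = 0x4AE4
s_3 = Round(s_2, k_2) = 0xE49F
s_4 = Round(s_3, k_3) = 0x9F58
s_5 = Round(s_4, k_4) = 0x5850
s_6 = Round(s_5, k_5) = 0x50DC
s_7 = Round(s_6, k_6) = 0xDC46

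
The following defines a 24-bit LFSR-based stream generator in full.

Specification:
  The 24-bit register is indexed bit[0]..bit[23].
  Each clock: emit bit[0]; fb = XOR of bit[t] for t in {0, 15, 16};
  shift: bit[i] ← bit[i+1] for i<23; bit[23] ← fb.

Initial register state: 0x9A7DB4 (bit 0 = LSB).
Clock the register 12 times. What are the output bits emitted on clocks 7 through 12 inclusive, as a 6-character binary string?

011011

reg_0 = 0x9A7DB4
clock 1: out=0, reg = 0x4D3EDA
clock 2: out=0, reg = 0xA69F6D
clock 3: out=1, reg = 0x534FB6
clock 4: out=0, reg = 0xA9A7DB
clock 5: out=1, reg = 0xD4D3ED
clock 6: out=1, reg = 0x6A69F6
clock 7: out=0, reg = 0x3534FB
clock 8: out=1, reg = 0x1A9A7D
clock 9: out=1, reg = 0x0D4D3E
clock 10: out=0, reg = 0x86A69F
clock 11: out=1, reg = 0x43534F
clock 12: out=1, reg = 0x21A9A7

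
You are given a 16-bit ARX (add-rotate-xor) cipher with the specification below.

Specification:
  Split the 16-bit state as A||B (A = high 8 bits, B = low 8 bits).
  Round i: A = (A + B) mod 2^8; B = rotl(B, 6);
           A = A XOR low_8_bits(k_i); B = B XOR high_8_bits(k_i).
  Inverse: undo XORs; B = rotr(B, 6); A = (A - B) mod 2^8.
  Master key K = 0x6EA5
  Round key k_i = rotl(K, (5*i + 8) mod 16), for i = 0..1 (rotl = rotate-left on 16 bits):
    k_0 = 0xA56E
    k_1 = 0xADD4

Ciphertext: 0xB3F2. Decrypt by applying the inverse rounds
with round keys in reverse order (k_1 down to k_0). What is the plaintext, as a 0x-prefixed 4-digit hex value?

s_0 = ciphertext = 0xB3F2
s_1 = InvRound(s_0, k_1) = 0xEA7D
s_2 = InvRound(s_1, k_0) = 0x2163

0x2163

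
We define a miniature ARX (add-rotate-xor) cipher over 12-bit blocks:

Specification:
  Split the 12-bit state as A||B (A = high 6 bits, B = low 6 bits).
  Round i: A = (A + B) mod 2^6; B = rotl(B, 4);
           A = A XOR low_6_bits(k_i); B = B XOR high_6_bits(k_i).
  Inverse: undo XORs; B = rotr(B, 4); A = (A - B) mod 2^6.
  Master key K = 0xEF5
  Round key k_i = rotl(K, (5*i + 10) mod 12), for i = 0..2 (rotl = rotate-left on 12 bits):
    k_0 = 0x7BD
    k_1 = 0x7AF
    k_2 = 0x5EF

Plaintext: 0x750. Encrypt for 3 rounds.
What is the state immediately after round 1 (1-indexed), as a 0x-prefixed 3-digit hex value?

s_0 = plaintext = 0x750
s_1 = Round(s_0, k_0) = 0x41A
s_2 = Round(s_1, k_1) = 0x178
s_3 = Round(s_2, k_2) = 0x499

0x41A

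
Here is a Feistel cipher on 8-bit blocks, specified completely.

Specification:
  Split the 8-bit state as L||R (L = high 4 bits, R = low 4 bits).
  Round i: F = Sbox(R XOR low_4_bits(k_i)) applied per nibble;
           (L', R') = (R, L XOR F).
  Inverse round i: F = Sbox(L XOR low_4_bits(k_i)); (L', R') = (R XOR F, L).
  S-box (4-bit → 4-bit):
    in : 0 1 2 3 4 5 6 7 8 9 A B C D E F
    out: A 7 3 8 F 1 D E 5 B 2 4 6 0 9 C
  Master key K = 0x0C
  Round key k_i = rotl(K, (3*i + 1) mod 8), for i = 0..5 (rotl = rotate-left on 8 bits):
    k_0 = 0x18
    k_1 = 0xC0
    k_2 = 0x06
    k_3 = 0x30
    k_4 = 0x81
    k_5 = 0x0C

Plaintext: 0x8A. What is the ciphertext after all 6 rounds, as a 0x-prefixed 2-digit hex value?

s_0 = plaintext = 0x8A
s_1 = Round(s_0, k_0) = 0xAB
s_2 = Round(s_1, k_1) = 0xBE
s_3 = Round(s_2, k_2) = 0xEE
s_4 = Round(s_3, k_3) = 0xE7
s_5 = Round(s_4, k_4) = 0x73
s_6 = Round(s_5, k_5) = 0x3B

0x3B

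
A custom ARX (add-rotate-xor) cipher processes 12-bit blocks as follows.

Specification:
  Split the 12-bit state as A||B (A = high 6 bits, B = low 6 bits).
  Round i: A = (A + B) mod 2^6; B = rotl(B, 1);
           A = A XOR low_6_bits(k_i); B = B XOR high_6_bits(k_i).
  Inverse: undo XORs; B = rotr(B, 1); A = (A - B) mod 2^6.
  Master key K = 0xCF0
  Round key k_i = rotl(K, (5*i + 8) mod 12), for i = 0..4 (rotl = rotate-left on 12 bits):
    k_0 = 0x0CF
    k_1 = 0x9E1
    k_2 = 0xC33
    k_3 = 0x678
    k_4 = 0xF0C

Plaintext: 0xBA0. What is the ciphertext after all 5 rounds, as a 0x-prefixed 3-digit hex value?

0x1D1

s_0 = plaintext = 0xBA0
s_1 = Round(s_0, k_0) = 0x042
s_2 = Round(s_1, k_1) = 0x8A3
s_3 = Round(s_2, k_2) = 0xDB7
s_4 = Round(s_3, k_3) = 0x576
s_5 = Round(s_4, k_4) = 0x1D1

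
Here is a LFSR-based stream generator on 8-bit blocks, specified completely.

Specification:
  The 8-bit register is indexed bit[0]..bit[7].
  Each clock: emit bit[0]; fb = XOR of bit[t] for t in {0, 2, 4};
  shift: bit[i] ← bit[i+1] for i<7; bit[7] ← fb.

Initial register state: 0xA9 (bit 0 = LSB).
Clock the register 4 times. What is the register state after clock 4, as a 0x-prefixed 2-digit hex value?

reg_0 = 0xA9
clock 1: out=1, reg = 0xD4
clock 2: out=0, reg = 0x6A
clock 3: out=0, reg = 0x35
clock 4: out=1, reg = 0x9A

0x9A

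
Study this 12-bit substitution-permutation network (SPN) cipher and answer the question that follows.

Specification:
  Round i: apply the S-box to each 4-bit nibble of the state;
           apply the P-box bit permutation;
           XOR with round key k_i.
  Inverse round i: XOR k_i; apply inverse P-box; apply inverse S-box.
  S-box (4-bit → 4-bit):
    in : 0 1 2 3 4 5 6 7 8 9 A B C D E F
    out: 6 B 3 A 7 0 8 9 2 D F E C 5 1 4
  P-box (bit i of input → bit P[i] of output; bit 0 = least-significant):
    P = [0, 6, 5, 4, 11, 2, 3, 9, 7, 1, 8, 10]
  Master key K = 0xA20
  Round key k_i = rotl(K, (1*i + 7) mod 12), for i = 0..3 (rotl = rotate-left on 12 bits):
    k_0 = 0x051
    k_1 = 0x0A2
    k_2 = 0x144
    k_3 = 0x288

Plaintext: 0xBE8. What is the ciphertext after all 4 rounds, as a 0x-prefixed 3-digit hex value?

s_0 = plaintext = 0xBE8
s_1 = Round(s_0, k_0) = 0xD13
s_2 = Round(s_1, k_1) = 0xB76
s_3 = Round(s_2, k_2) = 0xE56
s_4 = Round(s_3, k_3) = 0x218

0x218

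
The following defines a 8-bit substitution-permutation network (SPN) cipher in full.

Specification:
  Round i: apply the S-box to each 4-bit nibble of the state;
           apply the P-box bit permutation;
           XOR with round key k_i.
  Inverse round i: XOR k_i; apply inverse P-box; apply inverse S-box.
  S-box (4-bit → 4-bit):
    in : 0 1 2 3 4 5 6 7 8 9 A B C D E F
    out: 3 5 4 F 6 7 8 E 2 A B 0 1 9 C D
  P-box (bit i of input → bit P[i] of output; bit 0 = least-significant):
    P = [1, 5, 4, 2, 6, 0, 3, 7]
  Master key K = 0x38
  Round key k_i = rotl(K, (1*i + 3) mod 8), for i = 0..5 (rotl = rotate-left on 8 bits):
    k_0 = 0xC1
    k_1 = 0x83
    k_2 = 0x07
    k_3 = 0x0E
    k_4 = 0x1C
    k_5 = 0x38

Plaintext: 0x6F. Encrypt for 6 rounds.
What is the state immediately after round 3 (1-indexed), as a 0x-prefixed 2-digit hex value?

0xDB

s_0 = plaintext = 0x6F
s_1 = Round(s_0, k_0) = 0x57
s_2 = Round(s_1, k_1) = 0xFE
s_3 = Round(s_2, k_2) = 0xDB
s_4 = Round(s_3, k_3) = 0xCE
s_5 = Round(s_4, k_4) = 0x48
s_6 = Round(s_5, k_5) = 0x11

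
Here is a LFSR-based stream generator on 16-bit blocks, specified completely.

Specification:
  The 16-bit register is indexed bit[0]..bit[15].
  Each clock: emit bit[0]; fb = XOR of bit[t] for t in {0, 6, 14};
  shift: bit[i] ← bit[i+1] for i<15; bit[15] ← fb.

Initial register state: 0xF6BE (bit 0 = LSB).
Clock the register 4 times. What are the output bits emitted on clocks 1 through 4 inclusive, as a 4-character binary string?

reg_0 = 0xF6BE
clock 1: out=0, reg = 0xFB5F
clock 2: out=1, reg = 0xFDAF
clock 3: out=1, reg = 0x7ED7
clock 4: out=1, reg = 0xBF6B

0111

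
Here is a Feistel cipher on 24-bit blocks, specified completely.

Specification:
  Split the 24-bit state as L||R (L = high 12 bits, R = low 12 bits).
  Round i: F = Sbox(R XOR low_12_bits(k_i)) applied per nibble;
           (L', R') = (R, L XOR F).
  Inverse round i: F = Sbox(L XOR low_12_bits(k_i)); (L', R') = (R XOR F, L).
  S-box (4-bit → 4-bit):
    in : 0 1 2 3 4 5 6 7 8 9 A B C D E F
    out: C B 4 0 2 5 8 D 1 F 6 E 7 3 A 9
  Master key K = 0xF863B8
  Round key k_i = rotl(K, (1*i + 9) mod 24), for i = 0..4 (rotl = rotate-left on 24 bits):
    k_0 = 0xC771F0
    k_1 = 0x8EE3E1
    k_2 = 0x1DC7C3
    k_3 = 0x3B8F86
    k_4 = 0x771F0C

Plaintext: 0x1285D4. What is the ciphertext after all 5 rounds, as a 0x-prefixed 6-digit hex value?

0x18A3BD

s_0 = plaintext = 0x1285D4
s_1 = Round(s_0, k_0) = 0x5D436A
s_2 = Round(s_1, k_1) = 0x36A9CA
s_3 = Round(s_2, k_2) = 0x9CA9A5
s_4 = Round(s_3, k_3) = 0x9A518A
s_5 = Round(s_4, k_4) = 0x18A3BD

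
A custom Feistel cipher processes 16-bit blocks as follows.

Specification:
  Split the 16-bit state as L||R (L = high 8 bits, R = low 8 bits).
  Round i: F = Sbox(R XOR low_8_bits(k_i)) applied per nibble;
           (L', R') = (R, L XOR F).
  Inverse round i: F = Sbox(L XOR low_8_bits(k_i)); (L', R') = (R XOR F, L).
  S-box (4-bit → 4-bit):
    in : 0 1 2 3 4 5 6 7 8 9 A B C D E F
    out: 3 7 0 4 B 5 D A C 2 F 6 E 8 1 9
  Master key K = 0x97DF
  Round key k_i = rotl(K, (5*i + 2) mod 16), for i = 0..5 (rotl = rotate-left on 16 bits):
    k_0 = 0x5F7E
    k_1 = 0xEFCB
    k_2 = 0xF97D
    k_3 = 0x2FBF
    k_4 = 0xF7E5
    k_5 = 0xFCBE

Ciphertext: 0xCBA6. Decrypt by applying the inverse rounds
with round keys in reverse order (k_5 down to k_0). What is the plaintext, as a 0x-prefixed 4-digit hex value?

s_0 = ciphertext = 0xCBA6
s_1 = InvRound(s_0, k_5) = 0x03CB
s_2 = InvRound(s_1, k_4) = 0xD603
s_3 = InvRound(s_2, k_3) = 0xD1D6
s_4 = InvRound(s_3, k_2) = 0x28D1
s_5 = InvRound(s_4, k_1) = 0xC528
s_6 = InvRound(s_5, k_0) = 0x4EC5

0x4EC5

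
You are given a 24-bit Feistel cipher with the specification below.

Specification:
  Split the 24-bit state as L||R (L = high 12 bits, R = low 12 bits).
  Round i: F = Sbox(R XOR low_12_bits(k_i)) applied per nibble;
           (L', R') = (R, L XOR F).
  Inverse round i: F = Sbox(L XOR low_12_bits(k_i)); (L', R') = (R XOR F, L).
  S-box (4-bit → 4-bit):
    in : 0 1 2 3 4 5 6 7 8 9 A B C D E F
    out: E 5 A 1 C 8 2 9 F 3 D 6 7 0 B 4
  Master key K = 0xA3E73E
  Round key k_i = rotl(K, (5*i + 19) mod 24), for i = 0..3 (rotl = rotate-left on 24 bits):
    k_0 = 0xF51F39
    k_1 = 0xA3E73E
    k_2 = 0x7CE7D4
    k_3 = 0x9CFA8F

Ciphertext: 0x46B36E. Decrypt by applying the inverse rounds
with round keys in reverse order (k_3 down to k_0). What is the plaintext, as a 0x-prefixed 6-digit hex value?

s_0 = ciphertext = 0x46B36E
s_1 = InvRound(s_0, k_3) = 0x8D246B
s_2 = InvRound(s_1, k_2) = 0x0898D2
s_3 = InvRound(s_2, k_1) = 0x1BB089
s_4 = InvRound(s_3, k_0) = 0xB731BB

0xB731BB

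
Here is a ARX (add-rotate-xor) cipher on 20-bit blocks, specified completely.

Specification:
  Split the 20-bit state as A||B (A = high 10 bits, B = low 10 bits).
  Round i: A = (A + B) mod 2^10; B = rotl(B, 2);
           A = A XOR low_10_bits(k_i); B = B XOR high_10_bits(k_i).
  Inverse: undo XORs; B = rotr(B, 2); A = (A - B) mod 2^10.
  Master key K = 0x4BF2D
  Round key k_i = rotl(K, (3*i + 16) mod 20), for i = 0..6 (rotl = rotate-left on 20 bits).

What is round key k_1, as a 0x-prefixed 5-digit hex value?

0xA5F96

K = 0x4BF2D
k_0 = rotl(K, (3*0+16) mod 20) = rotl(K, 16) = 0xD4BF2
k_1 = rotl(K, (3*1+16) mod 20) = rotl(K, 19) = 0xA5F96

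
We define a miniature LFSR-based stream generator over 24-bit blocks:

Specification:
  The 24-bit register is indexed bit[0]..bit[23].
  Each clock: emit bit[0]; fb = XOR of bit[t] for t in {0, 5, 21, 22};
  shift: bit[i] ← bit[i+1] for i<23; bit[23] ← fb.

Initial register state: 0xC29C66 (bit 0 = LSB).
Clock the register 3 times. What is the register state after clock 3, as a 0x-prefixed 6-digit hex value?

reg_0 = 0xC29C66
clock 1: out=0, reg = 0x614E33
clock 2: out=1, reg = 0x30A719
clock 3: out=1, reg = 0x18538C

0x18538C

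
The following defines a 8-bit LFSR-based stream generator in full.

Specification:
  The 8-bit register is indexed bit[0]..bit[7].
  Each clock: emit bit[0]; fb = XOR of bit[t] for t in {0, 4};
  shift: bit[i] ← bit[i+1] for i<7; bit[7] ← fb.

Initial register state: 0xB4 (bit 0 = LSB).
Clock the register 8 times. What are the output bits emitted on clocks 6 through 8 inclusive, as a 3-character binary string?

reg_0 = 0xB4
clock 1: out=0, reg = 0xDA
clock 2: out=0, reg = 0xED
clock 3: out=1, reg = 0xF6
clock 4: out=0, reg = 0xFB
clock 5: out=1, reg = 0x7D
clock 6: out=1, reg = 0x3E
clock 7: out=0, reg = 0x9F
clock 8: out=1, reg = 0x4F

101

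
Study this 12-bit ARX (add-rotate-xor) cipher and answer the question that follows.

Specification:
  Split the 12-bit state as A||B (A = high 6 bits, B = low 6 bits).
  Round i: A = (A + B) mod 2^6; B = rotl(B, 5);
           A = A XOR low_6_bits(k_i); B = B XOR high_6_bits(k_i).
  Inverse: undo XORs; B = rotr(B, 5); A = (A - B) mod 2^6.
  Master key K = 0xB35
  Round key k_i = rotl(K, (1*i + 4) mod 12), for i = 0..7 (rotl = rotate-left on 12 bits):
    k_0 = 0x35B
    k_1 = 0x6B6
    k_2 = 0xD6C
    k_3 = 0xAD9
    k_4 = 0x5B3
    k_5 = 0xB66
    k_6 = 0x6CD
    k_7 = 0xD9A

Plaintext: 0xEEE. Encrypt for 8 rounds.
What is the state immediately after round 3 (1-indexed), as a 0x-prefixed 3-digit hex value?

0xF5E

s_0 = plaintext = 0xEEE
s_1 = Round(s_0, k_0) = 0xC9A
s_2 = Round(s_1, k_1) = 0xE97
s_3 = Round(s_2, k_2) = 0xF5E
s_4 = Round(s_3, k_3) = 0x0A4
s_5 = Round(s_4, k_4) = 0x544
s_6 = Round(s_5, k_5) = 0xFEF
s_7 = Round(s_6, k_6) = 0x8EC
s_8 = Round(s_7, k_7) = 0x560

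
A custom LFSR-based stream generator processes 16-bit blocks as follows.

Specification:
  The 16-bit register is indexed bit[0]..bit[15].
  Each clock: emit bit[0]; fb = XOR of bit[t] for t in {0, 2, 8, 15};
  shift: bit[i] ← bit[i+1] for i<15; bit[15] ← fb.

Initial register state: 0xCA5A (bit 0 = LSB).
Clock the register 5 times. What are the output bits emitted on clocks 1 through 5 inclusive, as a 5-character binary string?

01011

reg_0 = 0xCA5A
clock 1: out=0, reg = 0xE52D
clock 2: out=1, reg = 0x7296
clock 3: out=0, reg = 0xB94B
clock 4: out=1, reg = 0xDCA5
clock 5: out=1, reg = 0xEE52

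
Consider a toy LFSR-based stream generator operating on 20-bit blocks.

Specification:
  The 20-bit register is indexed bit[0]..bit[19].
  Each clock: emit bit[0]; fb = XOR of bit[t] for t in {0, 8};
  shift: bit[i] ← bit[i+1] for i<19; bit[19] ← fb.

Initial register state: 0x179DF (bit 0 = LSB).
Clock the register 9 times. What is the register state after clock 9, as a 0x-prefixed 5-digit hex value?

reg_0 = 0x179DF
clock 1: out=1, reg = 0x0BCEF
clock 2: out=1, reg = 0x85E77
clock 3: out=1, reg = 0xC2F3B
clock 4: out=1, reg = 0x6179D
clock 5: out=1, reg = 0x30BCE
clock 6: out=0, reg = 0x985E7
clock 7: out=1, reg = 0x4C2F3
clock 8: out=1, reg = 0xA6179
clock 9: out=1, reg = 0x530BC

0x530BC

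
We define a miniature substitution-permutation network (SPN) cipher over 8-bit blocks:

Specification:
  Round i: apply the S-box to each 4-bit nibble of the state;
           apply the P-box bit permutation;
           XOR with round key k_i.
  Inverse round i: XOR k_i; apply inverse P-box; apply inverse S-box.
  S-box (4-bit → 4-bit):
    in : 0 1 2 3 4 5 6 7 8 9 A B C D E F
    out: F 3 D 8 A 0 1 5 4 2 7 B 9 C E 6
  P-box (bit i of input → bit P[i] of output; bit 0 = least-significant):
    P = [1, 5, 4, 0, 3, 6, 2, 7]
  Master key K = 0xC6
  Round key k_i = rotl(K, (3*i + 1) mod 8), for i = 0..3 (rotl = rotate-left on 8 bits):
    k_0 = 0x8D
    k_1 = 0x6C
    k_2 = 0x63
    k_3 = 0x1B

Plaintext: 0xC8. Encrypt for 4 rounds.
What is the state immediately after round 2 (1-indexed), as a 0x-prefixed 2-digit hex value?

0x24

s_0 = plaintext = 0xC8
s_1 = Round(s_0, k_0) = 0x15
s_2 = Round(s_1, k_1) = 0x24
s_3 = Round(s_2, k_2) = 0xCE
s_4 = Round(s_3, k_3) = 0xA2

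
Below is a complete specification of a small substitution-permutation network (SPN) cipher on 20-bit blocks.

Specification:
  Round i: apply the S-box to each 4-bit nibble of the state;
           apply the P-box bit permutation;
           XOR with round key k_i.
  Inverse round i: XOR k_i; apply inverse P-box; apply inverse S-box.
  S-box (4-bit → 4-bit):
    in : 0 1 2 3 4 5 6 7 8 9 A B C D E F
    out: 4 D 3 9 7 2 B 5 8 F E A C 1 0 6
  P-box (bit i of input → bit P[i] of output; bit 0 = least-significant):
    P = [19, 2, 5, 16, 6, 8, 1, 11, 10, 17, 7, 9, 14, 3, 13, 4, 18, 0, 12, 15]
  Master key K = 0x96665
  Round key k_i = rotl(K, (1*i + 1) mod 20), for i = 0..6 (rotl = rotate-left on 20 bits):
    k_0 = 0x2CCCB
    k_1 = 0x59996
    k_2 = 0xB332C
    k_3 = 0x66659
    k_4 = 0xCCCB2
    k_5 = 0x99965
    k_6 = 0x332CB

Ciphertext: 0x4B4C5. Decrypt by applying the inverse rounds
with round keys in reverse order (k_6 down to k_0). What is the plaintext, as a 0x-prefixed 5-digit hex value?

s_0 = ciphertext = 0x4B4C5
s_1 = InvRound(s_0, k_6) = 0x3560B
s_2 = InvRound(s_1, k_5) = 0x82694
s_3 = InvRound(s_2, k_4) = 0x378CF
s_4 = InvRound(s_3, k_3) = 0x781CB
s_5 = InvRound(s_4, k_2) = 0x90C74
s_6 = InvRound(s_5, k_1) = 0x1E747
s_7 = InvRound(s_6, k_0) = 0xEFABB

0xEFABB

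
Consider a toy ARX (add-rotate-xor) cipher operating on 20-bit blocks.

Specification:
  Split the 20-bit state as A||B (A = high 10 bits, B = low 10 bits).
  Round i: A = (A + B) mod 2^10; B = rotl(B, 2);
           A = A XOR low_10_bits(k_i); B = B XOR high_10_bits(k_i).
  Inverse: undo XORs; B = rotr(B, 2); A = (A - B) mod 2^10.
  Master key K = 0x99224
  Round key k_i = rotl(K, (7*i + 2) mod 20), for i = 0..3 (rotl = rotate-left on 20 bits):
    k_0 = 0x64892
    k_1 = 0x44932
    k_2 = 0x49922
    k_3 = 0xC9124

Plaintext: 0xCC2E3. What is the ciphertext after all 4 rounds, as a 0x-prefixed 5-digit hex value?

s_0 = plaintext = 0xCC2E3
s_1 = Round(s_0, k_0) = 0xA061C
s_2 = Round(s_1, k_1) = 0x6BD60
s_3 = Round(s_2, k_2) = 0x8B4A7
s_4 = Round(s_3, k_3) = 0xFC1B8

0xFC1B8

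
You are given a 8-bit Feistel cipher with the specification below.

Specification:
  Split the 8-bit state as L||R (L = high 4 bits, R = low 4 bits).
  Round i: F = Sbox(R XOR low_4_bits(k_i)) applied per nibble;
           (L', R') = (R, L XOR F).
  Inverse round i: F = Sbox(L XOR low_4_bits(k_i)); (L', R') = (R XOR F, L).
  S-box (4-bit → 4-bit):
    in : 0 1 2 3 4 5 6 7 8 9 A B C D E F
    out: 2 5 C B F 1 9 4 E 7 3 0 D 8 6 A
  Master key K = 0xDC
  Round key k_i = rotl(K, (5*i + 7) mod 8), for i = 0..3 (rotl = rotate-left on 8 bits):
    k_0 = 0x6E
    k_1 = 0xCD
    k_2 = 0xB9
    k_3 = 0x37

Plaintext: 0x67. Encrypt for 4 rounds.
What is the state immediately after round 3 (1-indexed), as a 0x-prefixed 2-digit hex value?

s_0 = plaintext = 0x67
s_1 = Round(s_0, k_0) = 0x71
s_2 = Round(s_1, k_1) = 0x1A
s_3 = Round(s_2, k_2) = 0xAA
s_4 = Round(s_3, k_3) = 0xA2

0xAA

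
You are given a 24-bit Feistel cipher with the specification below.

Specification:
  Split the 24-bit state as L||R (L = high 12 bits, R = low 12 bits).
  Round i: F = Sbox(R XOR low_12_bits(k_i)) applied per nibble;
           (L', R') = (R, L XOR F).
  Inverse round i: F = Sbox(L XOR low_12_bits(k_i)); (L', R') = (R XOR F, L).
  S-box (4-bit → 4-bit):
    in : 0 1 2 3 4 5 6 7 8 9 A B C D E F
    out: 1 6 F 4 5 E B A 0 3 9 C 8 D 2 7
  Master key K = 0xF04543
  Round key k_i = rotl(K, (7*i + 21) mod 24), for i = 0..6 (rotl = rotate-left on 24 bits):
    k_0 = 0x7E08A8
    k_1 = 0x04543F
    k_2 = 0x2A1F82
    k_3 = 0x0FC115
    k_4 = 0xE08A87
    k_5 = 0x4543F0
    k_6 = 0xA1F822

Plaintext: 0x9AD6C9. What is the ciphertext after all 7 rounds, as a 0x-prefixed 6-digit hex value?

0xA09A61

s_0 = plaintext = 0x9AD6C9
s_1 = Round(s_0, k_0) = 0x6C9B1B
s_2 = Round(s_1, k_1) = 0xB1B13C
s_3 = Round(s_2, k_2) = 0x13C9D9
s_4 = Round(s_3, k_3) = 0x9D91B4
s_5 = Round(s_4, k_4) = 0x1B459D
s_6 = Round(s_5, k_5) = 0x59DA09
s_7 = Round(s_6, k_6) = 0xA09A61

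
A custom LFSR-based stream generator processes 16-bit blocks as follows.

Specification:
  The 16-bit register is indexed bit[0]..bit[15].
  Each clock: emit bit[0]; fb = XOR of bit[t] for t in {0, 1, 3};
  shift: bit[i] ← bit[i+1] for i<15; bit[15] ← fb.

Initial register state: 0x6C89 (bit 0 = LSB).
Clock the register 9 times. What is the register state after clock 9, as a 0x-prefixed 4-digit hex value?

reg_0 = 0x6C89
clock 1: out=1, reg = 0x3644
clock 2: out=0, reg = 0x1B22
clock 3: out=0, reg = 0x8D91
clock 4: out=1, reg = 0xC6C8
clock 5: out=0, reg = 0xE364
clock 6: out=0, reg = 0x71B2
clock 7: out=0, reg = 0xB8D9
clock 8: out=1, reg = 0x5C6C
clock 9: out=0, reg = 0xAE36

0xAE36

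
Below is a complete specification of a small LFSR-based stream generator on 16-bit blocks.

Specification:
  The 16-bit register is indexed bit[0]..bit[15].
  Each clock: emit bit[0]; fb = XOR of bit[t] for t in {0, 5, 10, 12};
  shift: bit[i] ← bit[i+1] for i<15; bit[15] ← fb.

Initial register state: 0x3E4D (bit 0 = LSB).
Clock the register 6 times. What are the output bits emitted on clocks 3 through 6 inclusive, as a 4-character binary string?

reg_0 = 0x3E4D
clock 1: out=1, reg = 0x9F26
clock 2: out=0, reg = 0xCF93
clock 3: out=1, reg = 0x67C9
clock 4: out=1, reg = 0x33E4
clock 5: out=0, reg = 0x19F2
clock 6: out=0, reg = 0x0CF9

1100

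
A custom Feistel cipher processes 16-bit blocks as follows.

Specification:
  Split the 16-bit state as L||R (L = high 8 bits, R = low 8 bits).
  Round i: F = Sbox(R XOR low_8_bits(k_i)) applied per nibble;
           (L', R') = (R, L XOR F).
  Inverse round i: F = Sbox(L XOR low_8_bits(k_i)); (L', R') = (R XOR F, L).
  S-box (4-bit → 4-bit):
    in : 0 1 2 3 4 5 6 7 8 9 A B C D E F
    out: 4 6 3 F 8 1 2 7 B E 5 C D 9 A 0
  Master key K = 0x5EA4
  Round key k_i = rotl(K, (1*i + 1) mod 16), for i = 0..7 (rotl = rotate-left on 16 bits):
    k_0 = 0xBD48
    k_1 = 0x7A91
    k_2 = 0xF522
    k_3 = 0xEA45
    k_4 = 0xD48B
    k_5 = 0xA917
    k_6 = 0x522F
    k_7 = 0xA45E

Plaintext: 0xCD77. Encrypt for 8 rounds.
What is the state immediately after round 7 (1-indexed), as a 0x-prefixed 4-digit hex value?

s_0 = plaintext = 0xCD77
s_1 = Round(s_0, k_0) = 0x773D
s_2 = Round(s_1, k_1) = 0x3D2A
s_3 = Round(s_2, k_2) = 0x2A76
s_4 = Round(s_3, k_3) = 0x76D5
s_5 = Round(s_4, k_4) = 0xD56C
s_6 = Round(s_5, k_5) = 0x6CA9
s_7 = Round(s_6, k_6) = 0xA9DE
s_8 = Round(s_7, k_7) = 0xDE1D

0xA9DE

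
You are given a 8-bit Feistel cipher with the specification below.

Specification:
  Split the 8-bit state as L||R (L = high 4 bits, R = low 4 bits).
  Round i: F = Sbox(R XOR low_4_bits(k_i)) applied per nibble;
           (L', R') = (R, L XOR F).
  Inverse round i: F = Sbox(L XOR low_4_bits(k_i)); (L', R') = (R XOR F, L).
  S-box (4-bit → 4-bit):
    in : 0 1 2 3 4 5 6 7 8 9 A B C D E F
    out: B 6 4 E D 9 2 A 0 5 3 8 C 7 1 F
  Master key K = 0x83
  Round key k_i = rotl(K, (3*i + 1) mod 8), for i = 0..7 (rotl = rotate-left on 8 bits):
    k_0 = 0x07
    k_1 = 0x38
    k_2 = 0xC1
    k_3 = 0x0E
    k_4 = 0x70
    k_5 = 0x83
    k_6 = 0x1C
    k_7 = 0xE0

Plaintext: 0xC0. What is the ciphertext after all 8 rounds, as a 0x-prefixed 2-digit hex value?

s_0 = plaintext = 0xC0
s_1 = Round(s_0, k_0) = 0x06
s_2 = Round(s_1, k_1) = 0x61
s_3 = Round(s_2, k_2) = 0x1D
s_4 = Round(s_3, k_3) = 0xDF
s_5 = Round(s_4, k_4) = 0xF2
s_6 = Round(s_5, k_5) = 0x29
s_7 = Round(s_6, k_6) = 0x9B
s_8 = Round(s_7, k_7) = 0xB1

0xB1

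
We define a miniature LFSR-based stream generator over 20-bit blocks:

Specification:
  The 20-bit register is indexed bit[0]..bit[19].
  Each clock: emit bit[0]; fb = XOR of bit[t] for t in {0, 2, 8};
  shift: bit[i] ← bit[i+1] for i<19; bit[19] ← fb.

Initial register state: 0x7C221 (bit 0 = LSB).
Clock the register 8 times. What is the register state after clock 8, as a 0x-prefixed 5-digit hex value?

0x6B7C2

reg_0 = 0x7C221
clock 1: out=1, reg = 0xBE110
clock 2: out=0, reg = 0xDF088
clock 3: out=0, reg = 0x6F844
clock 4: out=0, reg = 0xB7C22
clock 5: out=0, reg = 0x5BE11
clock 6: out=1, reg = 0xADF08
clock 7: out=0, reg = 0xD6F84
clock 8: out=0, reg = 0x6B7C2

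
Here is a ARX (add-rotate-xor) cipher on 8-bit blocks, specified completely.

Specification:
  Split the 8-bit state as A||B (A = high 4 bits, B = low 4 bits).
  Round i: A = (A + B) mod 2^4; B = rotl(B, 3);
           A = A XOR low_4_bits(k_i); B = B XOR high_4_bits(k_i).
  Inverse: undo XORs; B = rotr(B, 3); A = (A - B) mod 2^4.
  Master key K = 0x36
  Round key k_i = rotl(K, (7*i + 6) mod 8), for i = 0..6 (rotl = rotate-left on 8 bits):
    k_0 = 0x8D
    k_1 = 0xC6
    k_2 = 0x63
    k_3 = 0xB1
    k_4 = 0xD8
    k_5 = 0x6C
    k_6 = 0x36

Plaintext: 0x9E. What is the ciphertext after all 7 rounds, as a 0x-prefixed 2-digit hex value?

s_0 = plaintext = 0x9E
s_1 = Round(s_0, k_0) = 0xAF
s_2 = Round(s_1, k_1) = 0xF3
s_3 = Round(s_2, k_2) = 0x1F
s_4 = Round(s_3, k_3) = 0x14
s_5 = Round(s_4, k_4) = 0xDF
s_6 = Round(s_5, k_5) = 0x09
s_7 = Round(s_6, k_6) = 0xFF

0xFF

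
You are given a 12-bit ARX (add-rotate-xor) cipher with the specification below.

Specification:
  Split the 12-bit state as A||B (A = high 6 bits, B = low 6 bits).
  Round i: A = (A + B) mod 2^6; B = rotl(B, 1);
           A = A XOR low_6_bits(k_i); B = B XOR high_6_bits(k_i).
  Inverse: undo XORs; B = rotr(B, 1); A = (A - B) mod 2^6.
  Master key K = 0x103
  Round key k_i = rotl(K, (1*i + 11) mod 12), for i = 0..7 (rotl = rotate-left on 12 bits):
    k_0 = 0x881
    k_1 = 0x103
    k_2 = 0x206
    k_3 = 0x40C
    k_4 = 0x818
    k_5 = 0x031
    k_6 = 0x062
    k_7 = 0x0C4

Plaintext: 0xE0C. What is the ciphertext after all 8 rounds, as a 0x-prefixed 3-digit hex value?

s_0 = plaintext = 0xE0C
s_1 = Round(s_0, k_0) = 0x17A
s_2 = Round(s_1, k_1) = 0xF31
s_3 = Round(s_2, k_2) = 0xAEB
s_4 = Round(s_3, k_3) = 0x687
s_5 = Round(s_4, k_4) = 0xE6E
s_6 = Round(s_5, k_5) = 0x59D
s_7 = Round(s_6, k_6) = 0x47B
s_8 = Round(s_7, k_7) = 0x234

0x234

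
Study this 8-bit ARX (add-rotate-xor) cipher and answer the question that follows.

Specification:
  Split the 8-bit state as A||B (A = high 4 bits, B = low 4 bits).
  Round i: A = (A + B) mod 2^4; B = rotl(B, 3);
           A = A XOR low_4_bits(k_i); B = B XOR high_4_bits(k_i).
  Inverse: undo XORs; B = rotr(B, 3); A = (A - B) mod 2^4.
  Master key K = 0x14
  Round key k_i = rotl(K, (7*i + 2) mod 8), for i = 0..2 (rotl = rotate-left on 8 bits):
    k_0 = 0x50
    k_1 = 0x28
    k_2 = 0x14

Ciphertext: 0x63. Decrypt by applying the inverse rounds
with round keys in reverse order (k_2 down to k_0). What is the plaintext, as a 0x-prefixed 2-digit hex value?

s_0 = ciphertext = 0x63
s_1 = InvRound(s_0, k_2) = 0xE4
s_2 = InvRound(s_1, k_1) = 0xAC
s_3 = InvRound(s_2, k_0) = 0x73

0x73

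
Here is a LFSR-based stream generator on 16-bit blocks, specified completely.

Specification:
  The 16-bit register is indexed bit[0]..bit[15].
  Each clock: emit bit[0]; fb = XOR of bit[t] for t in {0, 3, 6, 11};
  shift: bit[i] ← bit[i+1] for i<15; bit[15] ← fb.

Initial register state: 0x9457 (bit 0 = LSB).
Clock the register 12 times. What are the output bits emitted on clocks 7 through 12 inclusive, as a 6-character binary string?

reg_0 = 0x9457
clock 1: out=1, reg = 0x4A2B
clock 2: out=1, reg = 0xA515
clock 3: out=1, reg = 0xD28A
clock 4: out=0, reg = 0xE945
clock 5: out=1, reg = 0xF4A2
clock 6: out=0, reg = 0x7A51
clock 7: out=1, reg = 0xBD28
clock 8: out=0, reg = 0x5E94
clock 9: out=0, reg = 0xAF4A
clock 10: out=0, reg = 0xD7A5
clock 11: out=1, reg = 0xEBD2
clock 12: out=0, reg = 0x75E9

100010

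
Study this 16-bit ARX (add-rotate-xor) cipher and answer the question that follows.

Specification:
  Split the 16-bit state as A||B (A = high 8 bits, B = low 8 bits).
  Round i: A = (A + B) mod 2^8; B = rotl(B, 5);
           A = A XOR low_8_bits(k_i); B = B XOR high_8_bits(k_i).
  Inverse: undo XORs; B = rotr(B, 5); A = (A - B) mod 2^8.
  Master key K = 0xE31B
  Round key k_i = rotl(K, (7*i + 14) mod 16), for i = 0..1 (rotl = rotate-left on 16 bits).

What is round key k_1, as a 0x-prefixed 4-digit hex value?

K = 0xE31B
k_0 = rotl(K, (7*0+14) mod 16) = rotl(K, 14) = 0xF8C6
k_1 = rotl(K, (7*1+14) mod 16) = rotl(K, 5) = 0x637C

0x637C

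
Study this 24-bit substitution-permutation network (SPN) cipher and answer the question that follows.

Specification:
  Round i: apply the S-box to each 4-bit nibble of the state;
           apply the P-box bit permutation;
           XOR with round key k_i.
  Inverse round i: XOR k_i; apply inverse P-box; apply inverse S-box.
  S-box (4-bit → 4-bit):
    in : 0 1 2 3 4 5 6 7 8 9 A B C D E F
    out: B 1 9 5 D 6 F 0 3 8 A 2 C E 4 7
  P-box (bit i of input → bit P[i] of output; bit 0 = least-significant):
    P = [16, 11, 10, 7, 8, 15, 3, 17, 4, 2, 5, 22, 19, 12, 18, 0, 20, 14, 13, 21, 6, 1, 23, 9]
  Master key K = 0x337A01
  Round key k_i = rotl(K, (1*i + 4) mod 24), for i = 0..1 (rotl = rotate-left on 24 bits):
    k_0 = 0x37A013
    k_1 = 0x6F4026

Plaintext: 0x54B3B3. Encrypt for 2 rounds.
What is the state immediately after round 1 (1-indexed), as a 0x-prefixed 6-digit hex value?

s_0 = plaintext = 0x54B3B3
s_1 = Round(s_0, k_0) = 0x861421
s_2 = Round(s_1, k_1) = 0x142154

0x861421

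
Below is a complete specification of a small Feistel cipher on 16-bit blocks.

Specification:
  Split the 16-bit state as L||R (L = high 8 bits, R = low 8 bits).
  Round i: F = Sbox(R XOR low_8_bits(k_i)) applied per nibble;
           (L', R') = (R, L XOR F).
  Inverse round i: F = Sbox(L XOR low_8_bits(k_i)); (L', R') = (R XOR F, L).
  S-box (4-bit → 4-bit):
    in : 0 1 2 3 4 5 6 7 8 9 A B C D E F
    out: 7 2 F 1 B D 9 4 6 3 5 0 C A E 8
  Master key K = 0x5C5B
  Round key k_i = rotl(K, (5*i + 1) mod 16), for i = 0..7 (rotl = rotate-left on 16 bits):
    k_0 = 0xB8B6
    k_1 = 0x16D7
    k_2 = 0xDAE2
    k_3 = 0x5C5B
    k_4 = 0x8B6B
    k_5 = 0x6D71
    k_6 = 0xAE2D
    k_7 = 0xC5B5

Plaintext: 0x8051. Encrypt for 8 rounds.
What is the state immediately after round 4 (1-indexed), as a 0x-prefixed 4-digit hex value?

s_0 = plaintext = 0x8051
s_1 = Round(s_0, k_0) = 0x5164
s_2 = Round(s_1, k_1) = 0x6450
s_3 = Round(s_2, k_2) = 0x506B
s_4 = Round(s_3, k_3) = 0x6B47
s_5 = Round(s_4, k_4) = 0x4797
s_6 = Round(s_5, k_5) = 0x97AE
s_7 = Round(s_6, k_6) = 0xAEF6
s_8 = Round(s_7, k_7) = 0xF61F

0x6B47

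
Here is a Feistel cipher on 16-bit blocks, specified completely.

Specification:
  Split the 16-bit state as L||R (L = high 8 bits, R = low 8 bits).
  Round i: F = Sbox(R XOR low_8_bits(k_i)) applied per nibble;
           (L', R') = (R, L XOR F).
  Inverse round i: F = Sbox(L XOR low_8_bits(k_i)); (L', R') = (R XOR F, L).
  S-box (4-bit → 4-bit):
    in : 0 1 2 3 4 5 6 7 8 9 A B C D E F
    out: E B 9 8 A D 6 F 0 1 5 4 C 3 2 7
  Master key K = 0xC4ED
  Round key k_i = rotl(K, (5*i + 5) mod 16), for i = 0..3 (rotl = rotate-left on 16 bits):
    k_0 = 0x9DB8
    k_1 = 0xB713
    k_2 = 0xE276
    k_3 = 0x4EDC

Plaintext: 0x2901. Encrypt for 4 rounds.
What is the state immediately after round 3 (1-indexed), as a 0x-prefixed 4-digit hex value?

0xF560

s_0 = plaintext = 0x2901
s_1 = Round(s_0, k_0) = 0x0168
s_2 = Round(s_1, k_1) = 0x68F5
s_3 = Round(s_2, k_2) = 0xF560
s_4 = Round(s_3, k_3) = 0x60B9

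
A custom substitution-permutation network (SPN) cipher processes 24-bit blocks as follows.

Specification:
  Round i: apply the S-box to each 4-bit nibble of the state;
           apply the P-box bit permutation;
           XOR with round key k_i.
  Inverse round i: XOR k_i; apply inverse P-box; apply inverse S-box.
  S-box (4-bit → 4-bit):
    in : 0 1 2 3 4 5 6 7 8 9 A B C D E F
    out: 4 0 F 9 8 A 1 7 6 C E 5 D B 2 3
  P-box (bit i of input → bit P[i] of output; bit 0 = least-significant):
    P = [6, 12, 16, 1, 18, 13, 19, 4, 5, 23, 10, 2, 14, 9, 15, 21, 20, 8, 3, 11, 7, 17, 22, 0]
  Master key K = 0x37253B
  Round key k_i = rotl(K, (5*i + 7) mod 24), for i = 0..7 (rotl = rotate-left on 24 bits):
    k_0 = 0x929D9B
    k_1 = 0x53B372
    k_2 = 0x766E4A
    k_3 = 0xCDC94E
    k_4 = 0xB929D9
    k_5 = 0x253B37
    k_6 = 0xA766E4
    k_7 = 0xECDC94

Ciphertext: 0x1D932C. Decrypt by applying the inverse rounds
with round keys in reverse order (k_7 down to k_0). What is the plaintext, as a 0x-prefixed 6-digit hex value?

s_0 = ciphertext = 0x1D932C
s_1 = InvRound(s_0, k_7) = 0xB2D740
s_2 = InvRound(s_1, k_6) = 0x6F03F8
s_3 = InvRound(s_2, k_5) = 0x29148D
s_4 = InvRound(s_3, k_4) = 0x1D1A5F
s_5 = InvRound(s_4, k_3) = 0x9F7E4E
s_6 = InvRound(s_5, k_2) = 0x014508
s_7 = InvRound(s_6, k_1) = 0x8B7B5D
s_8 = InvRound(s_7, k_0) = 0x66798C

0x66798C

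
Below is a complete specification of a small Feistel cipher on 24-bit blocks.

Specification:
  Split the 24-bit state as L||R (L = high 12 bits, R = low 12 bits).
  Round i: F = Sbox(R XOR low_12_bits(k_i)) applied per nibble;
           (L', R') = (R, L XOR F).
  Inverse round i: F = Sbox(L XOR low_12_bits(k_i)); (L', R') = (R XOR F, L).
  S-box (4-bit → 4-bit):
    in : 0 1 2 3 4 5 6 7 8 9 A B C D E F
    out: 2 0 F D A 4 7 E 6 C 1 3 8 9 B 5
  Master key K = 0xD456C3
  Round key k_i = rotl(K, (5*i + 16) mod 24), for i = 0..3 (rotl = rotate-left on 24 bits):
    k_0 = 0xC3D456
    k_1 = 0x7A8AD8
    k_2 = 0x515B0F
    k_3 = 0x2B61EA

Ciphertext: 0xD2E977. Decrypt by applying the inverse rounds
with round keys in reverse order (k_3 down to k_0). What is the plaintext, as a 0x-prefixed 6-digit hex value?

s_0 = ciphertext = 0xD2E977
s_1 = InvRound(s_0, k_3) = 0x1FDD2E
s_2 = InvRound(s_1, k_2) = 0xC711FD
s_3 = InvRound(s_2, k_1) = 0x6E1C71
s_4 = InvRound(s_3, k_0) = 0x34F6E1

0x34F6E1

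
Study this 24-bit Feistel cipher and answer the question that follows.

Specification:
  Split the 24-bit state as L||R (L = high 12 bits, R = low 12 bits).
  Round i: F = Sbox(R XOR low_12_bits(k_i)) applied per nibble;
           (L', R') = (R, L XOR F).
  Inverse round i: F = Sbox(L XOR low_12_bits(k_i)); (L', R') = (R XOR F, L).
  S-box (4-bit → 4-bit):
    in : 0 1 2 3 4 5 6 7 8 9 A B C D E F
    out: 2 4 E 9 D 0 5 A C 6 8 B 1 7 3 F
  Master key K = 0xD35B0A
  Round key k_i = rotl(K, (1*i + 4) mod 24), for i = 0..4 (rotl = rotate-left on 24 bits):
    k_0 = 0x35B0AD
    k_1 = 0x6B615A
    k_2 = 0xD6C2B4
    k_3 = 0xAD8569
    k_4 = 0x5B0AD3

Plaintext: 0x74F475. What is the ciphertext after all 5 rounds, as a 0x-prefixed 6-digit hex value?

0x3B1B07

s_0 = plaintext = 0x74F475
s_1 = Round(s_0, k_0) = 0x475A33
s_2 = Round(s_1, k_1) = 0xA33F23
s_3 = Round(s_2, k_2) = 0xF23D59
s_4 = Round(s_3, k_3) = 0xD593B1
s_5 = Round(s_4, k_4) = 0x3B1B07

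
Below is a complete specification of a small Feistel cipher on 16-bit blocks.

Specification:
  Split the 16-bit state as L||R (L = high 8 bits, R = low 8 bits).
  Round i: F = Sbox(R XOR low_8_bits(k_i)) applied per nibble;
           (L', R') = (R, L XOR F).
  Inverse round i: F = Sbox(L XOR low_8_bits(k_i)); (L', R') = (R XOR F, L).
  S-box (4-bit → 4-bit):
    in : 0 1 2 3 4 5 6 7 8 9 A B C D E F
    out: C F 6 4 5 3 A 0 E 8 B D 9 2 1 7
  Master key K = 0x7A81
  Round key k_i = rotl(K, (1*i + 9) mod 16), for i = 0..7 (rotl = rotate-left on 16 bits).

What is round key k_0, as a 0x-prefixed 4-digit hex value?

K = 0x7A81
k_0 = rotl(K, (1*0+9) mod 16) = rotl(K, 9) = 0x02F5

0x02F5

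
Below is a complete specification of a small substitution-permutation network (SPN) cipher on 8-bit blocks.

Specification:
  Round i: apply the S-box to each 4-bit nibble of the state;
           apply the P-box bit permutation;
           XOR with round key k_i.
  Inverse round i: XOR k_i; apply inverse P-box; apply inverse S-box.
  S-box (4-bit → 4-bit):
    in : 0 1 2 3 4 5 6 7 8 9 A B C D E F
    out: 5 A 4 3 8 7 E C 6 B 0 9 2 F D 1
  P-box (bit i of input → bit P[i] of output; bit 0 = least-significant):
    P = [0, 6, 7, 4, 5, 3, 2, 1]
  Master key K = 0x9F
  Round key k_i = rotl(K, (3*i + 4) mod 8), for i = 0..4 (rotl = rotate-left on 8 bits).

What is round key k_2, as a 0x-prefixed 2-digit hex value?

0x7E

K = 0x9F
k_0 = rotl(K, (3*0+4) mod 8) = rotl(K, 4) = 0xF9
k_1 = rotl(K, (3*1+4) mod 8) = rotl(K, 7) = 0xCF
k_2 = rotl(K, (3*2+4) mod 8) = rotl(K, 2) = 0x7E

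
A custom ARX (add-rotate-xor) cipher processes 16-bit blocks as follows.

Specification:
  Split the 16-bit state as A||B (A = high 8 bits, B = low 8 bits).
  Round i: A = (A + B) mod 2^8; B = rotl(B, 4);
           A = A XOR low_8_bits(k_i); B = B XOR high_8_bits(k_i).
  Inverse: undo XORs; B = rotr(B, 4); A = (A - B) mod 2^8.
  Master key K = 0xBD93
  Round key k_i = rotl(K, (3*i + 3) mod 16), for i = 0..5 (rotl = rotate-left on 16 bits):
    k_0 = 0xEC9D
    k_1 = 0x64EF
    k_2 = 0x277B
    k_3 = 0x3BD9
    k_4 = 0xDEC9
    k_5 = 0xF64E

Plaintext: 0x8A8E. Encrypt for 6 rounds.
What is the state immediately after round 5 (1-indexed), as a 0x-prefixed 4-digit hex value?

s_0 = plaintext = 0x8A8E
s_1 = Round(s_0, k_0) = 0x8504
s_2 = Round(s_1, k_1) = 0x6624
s_3 = Round(s_2, k_2) = 0xF165
s_4 = Round(s_3, k_3) = 0x8F6D
s_5 = Round(s_4, k_4) = 0x3508
s_6 = Round(s_5, k_5) = 0x7376

0x3508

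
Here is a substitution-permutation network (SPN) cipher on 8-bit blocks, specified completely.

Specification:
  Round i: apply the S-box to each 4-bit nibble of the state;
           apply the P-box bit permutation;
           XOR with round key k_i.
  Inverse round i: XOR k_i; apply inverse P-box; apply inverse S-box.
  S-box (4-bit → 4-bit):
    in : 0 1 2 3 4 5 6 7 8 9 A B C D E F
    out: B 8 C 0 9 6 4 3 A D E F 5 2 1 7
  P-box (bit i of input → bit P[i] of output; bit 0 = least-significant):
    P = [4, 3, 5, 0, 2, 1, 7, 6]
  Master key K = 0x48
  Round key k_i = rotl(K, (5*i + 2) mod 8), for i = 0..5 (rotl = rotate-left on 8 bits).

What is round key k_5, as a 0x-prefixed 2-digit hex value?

0x42

K = 0x48
k_0 = rotl(K, (5*0+2) mod 8) = rotl(K, 2) = 0x21
k_1 = rotl(K, (5*1+2) mod 8) = rotl(K, 7) = 0x24
k_2 = rotl(K, (5*2+2) mod 8) = rotl(K, 4) = 0x84
k_3 = rotl(K, (5*3+2) mod 8) = rotl(K, 1) = 0x90
k_4 = rotl(K, (5*4+2) mod 8) = rotl(K, 6) = 0x12
k_5 = rotl(K, (5*5+2) mod 8) = rotl(K, 3) = 0x42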